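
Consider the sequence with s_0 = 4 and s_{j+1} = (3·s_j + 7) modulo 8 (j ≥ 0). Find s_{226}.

Listing terms: s_0 = 4; s_1 = 3; s_2 = 0; s_3 = 7; s_4 = 4.
Since s_4 = s_0 = 4, the sequence is periodic with period 4.
So s_{226} = s_{0 + ((226-0) mod 4)} = s_2 = 0.

0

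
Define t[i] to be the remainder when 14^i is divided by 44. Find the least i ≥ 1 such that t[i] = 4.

t[0] = 1, t[1] = 14, t[2] = 20, t[3] = 16, t[4] = 4, t[5] = 12, t[6] = 36, t[7] = 20.
Since t[7] = t[2] = 20, the sequence is eventually periodic: after a pre-period of length 2 it cycles with period 5.
The value 4 first appears (with i ≥ 1) at t[4].

4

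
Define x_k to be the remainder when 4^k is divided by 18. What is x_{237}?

10

Listing terms: x_0 = 1, x_1 = 4, x_2 = 16, x_3 = 10, x_4 = 4.
Since x_4 = x_1 = 4, the sequence is eventually periodic: after a pre-period of length 1 it cycles with period 3.
For k ≥ 1, x_k depends only on (k - 1) mod 3. (237 - 1) mod 3 = 2, so x_{237} = x_3 = 10.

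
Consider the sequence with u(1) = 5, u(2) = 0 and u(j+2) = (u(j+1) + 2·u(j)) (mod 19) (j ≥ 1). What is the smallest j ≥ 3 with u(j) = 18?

Computing terms: u(1) = 5,  u(2) = 0,  u(3) = 10,  u(4) = 10,  u(5) = 11,  u(6) = 12,  u(7) = 15,  u(8) = 1,  u(9) = 12,  u(10) = 14,  u(11) = 0,  u(12) = 9,  u(13) = 9,  u(14) = 8,  u(15) = 7,  u(16) = 4,  u(17) = 18,  u(18) = 7,  u(19) = 5,  u(20) = 0.
The sequence repeats with period 18.
The value 18 first appears (with j ≥ 3) at u(17).

17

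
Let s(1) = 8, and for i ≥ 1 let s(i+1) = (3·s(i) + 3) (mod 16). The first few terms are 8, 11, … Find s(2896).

s(1) = 8; s(2) = 11; s(3) = 4; s(4) = 15; s(5) = 0; s(6) = 3; s(7) = 12; s(8) = 7; s(9) = 8.
Since s(9) = s(1) = 8, the sequence is periodic with period 8.
So s(2896) = s(1 + ((2896-1) mod 8)) = s(8) = 7.

7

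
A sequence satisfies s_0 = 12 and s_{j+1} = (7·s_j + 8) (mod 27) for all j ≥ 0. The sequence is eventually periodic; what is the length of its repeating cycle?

Listing terms: s_0 = 12; s_1 = 11; s_2 = 4; s_3 = 9; s_4 = 17; s_5 = 19; s_6 = 6; s_7 = 23; s_8 = 7; s_9 = 3; s_{10} = 2; s_{11} = 22; s_{12} = 0; s_{13} = 8; s_{14} = 10; s_{15} = 24; s_{16} = 14; s_{17} = 25; s_{18} = 21; s_{19} = 20; s_{20} = 13; s_{21} = 18; s_{22} = 26; s_{23} = 1; s_{24} = 15; s_{25} = 5; s_{26} = 16; s_{27} = 12.
The sequence repeats with period 27.

27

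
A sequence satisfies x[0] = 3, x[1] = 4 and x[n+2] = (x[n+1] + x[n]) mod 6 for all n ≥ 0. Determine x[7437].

Computing terms: x[0] = 3,  x[1] = 4,  x[2] = 1,  x[3] = 5,  x[4] = 0,  x[5] = 5,  x[6] = 5,  x[7] = 4,  x[8] = 3,  x[9] = 1,  x[10] = 4,  x[11] = 5,  x[12] = 3,  x[13] = 2,  x[14] = 5,  x[15] = 1,  x[16] = 0,  x[17] = 1,  x[18] = 1,  x[19] = 2,  x[20] = 3,  x[21] = 5,  x[22] = 2,  x[23] = 1,  x[24] = 3,  x[25] = 4.
The sequence repeats with period 24.
So x[7437] = x[0 + ((7437-0) mod 24)] = x[21] = 5.

5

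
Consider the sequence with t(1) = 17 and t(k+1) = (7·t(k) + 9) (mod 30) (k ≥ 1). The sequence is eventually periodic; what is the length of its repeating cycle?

Computing terms: t(1) = 17, t(2) = 8, t(3) = 5, t(4) = 14, t(5) = 17.
The sequence repeats with period 4.

4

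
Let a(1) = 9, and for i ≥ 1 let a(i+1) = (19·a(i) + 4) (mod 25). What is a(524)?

5

We have a(1) = 9,  a(2) = 0,  a(3) = 4,  a(4) = 5,  a(5) = 24,  a(6) = 10,  a(7) = 19,  a(8) = 15,  a(9) = 14,  a(10) = 20,  a(11) = 9.
Since a(11) = a(1) = 9, the sequence is periodic with period 10.
So a(524) = a(1 + ((524-1) mod 10)) = a(4) = 5.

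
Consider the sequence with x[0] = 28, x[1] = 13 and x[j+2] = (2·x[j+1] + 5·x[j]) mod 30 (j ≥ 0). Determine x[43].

7

x[0] = 28, x[1] = 13, x[2] = 16, x[3] = 7, x[4] = 4, x[5] = 13, x[6] = 16.
Since (x[5], x[6]) = (x[1], x[2]) = (13, 16) (two consecutive terms determine the rest), the sequence is eventually periodic: after a pre-period of length 1 it cycles with period 4.
For j ≥ 1, x[j] depends only on (j - 1) mod 4. (43 - 1) mod 4 = 2, so x[43] = x[3] = 7.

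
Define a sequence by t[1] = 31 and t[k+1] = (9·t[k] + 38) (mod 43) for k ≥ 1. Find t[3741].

10

Listing terms: t[1] = 31; t[2] = 16; t[3] = 10; t[4] = 42; t[5] = 29; t[6] = 41; t[7] = 20; t[8] = 3; t[9] = 22; t[10] = 21; t[11] = 12; t[12] = 17; t[13] = 19; t[14] = 37; t[15] = 27; t[16] = 23; t[17] = 30; t[18] = 7; t[19] = 15; t[20] = 1; t[21] = 4; t[22] = 31.
The sequence repeats with period 21.
(3741 - 1) mod 21 = 2, so t[3741] = t[3] = 10.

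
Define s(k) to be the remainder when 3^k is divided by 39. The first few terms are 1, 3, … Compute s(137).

We have s(0) = 1,  s(1) = 3,  s(2) = 9,  s(3) = 27,  s(4) = 3.
Since s(4) = s(1) = 3, the sequence is eventually periodic: after a pre-period of length 1 it cycles with period 3.
For k ≥ 1, s(k) depends only on (k - 1) mod 3. (137 - 1) mod 3 = 1, so s(137) = s(2) = 9.

9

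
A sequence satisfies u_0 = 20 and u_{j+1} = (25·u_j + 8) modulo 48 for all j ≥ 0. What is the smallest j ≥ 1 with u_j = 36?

u_0 = 20,  u_1 = 28,  u_2 = 36,  u_3 = 44,  u_4 = 4,  u_5 = 12,  u_6 = 20.
The sequence repeats with period 6.
The value 36 first appears (with j ≥ 1) at u_2.

2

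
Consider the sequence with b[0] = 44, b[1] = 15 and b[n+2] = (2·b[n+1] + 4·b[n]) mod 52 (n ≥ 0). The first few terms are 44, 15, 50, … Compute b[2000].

Listing terms: b[0] = 44, b[1] = 15, b[2] = 50, b[3] = 4, b[4] = 0, b[5] = 16, b[6] = 32, b[7] = 24, b[8] = 20, b[9] = 32, b[10] = 40, b[11] = 0, b[12] = 4, b[13] = 8, b[14] = 32, b[15] = 44, b[16] = 8, b[17] = 36, b[18] = 0, b[19] = 40, b[20] = 28, b[21] = 8, b[22] = 24, b[23] = 28, b[24] = 48, b[25] = 0, b[26] = 36, b[27] = 20, b[28] = 28, b[29] = 32, b[30] = 20, b[31] = 12, b[32] = 0, b[33] = 48, b[34] = 44, b[35] = 20, b[36] = 8, b[37] = 44, b[38] = 16, b[39] = 0, b[40] = 12, b[41] = 24, b[42] = 44, b[43] = 28, b[44] = 24, b[45] = 4, b[46] = 0.
Since (b[45], b[46]) = (b[3], b[4]) = (4, 0) (two consecutive terms determine the rest), the sequence is eventually periodic: after a pre-period of length 3 it cycles with period 42.
For n ≥ 3, b[n] depends only on (n - 3) mod 42. (2000 - 3) mod 42 = 23, so b[2000] = b[26] = 36.

36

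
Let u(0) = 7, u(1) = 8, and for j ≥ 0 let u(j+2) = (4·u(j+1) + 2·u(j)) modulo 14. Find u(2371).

Listing terms: u(0) = 7; u(1) = 8; u(2) = 4; u(3) = 4; u(4) = 10; u(5) = 6; u(6) = 2; u(7) = 6; u(8) = 0; u(9) = 12; u(10) = 6; u(11) = 6; u(12) = 8; u(13) = 2; u(14) = 10; u(15) = 2; u(16) = 0; u(17) = 4; u(18) = 2; u(19) = 2; u(20) = 12; u(21) = 10; u(22) = 8; u(23) = 10; u(24) = 0; u(25) = 6; u(26) = 10; u(27) = 10; u(28) = 4; u(29) = 8; u(30) = 12; u(31) = 8; u(32) = 0; u(33) = 2; u(34) = 8; u(35) = 8; u(36) = 6; u(37) = 12; u(38) = 4; u(39) = 12; u(40) = 0; u(41) = 10; u(42) = 12; u(43) = 12; u(44) = 2; u(45) = 4; u(46) = 6; u(47) = 4; u(48) = 0; u(49) = 8; u(50) = 4.
Since (u(49), u(50)) = (u(1), u(2)) = (8, 4) (two consecutive terms determine the rest), the sequence is eventually periodic: after a pre-period of length 1 it cycles with period 48.
For j ≥ 1, u(j) depends only on (j - 1) mod 48. (2371 - 1) mod 48 = 18, so u(2371) = u(19) = 2.

2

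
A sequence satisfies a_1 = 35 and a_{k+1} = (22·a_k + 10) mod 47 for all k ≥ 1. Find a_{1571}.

45

Computing terms: a_1 = 35,  a_2 = 28,  a_3 = 15,  a_4 = 11,  a_5 = 17,  a_6 = 8,  a_7 = 45,  a_8 = 13,  a_9 = 14,  a_{10} = 36,  a_{11} = 3,  a_{12} = 29,  a_{13} = 37,  a_{14} = 25,  a_{15} = 43,  a_{16} = 16,  a_{17} = 33,  a_{18} = 31,  a_{19} = 34,  a_{20} = 6,  a_{21} = 1,  a_{22} = 32,  a_{23} = 9,  a_{24} = 20,  a_{25} = 27,  a_{26} = 40,  a_{27} = 44,  a_{28} = 38,  a_{29} = 0,  a_{30} = 10,  a_{31} = 42,  a_{32} = 41,  a_{33} = 19,  a_{34} = 5,  a_{35} = 26,  a_{36} = 18,  a_{37} = 30,  a_{38} = 12,  a_{39} = 39,  a_{40} = 22,  a_{41} = 24,  a_{42} = 21,  a_{43} = 2,  a_{44} = 7,  a_{45} = 23,  a_{46} = 46,  a_{47} = 35.
The sequence repeats with period 46.
(1571 - 1) mod 46 = 6, so a_{1571} = a_7 = 45.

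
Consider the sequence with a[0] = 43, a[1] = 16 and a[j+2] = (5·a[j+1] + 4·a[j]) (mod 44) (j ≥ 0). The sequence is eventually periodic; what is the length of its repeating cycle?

40

Listing terms: a[0] = 43; a[1] = 16; a[2] = 32; a[3] = 4; a[4] = 16; a[5] = 8; a[6] = 16; a[7] = 24; a[8] = 8; a[9] = 4; a[10] = 8; a[11] = 12; a[12] = 4; a[13] = 24; a[14] = 4; a[15] = 28; a[16] = 24; a[17] = 12; a[18] = 24; a[19] = 36; a[20] = 12; a[21] = 28; a[22] = 12; a[23] = 40; a[24] = 28; a[25] = 36; a[26] = 28; a[27] = 20; a[28] = 36; a[29] = 40; a[30] = 36; a[31] = 32; a[32] = 40; a[33] = 20; a[34] = 40; a[35] = 16; a[36] = 20; a[37] = 32; a[38] = 20; a[39] = 8; a[40] = 32; a[41] = 16; a[42] = 32.
Since (a[41], a[42]) = (a[1], a[2]) = (16, 32) (two consecutive terms determine the rest), the sequence is eventually periodic: after a pre-period of length 1 it cycles with period 40.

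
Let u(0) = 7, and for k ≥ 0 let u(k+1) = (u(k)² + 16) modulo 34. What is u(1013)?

31

u(0) = 7, u(1) = 31, u(2) = 25, u(3) = 29, u(4) = 7.
The sequence repeats with period 4.
(1013 - 0) mod 4 = 1, so u(1013) = u(1) = 31.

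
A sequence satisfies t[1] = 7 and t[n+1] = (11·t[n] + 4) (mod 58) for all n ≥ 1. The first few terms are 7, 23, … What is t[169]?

7

t[1] = 7,  t[2] = 23,  t[3] = 25,  t[4] = 47,  t[5] = 57,  t[6] = 51,  t[7] = 43,  t[8] = 13,  t[9] = 31,  t[10] = 55,  t[11] = 29,  t[12] = 33,  t[13] = 19,  t[14] = 39,  t[15] = 27,  t[16] = 11,  t[17] = 9,  t[18] = 45,  t[19] = 35,  t[20] = 41,  t[21] = 49,  t[22] = 21,  t[23] = 3,  t[24] = 37,  t[25] = 5,  t[26] = 1,  t[27] = 15,  t[28] = 53,  t[29] = 7.
The sequence repeats with period 28.
So t[169] = t[1 + ((169-1) mod 28)] = t[1] = 7.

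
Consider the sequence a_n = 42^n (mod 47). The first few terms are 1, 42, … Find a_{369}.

We have a_0 = 1, a_1 = 42, a_2 = 25, a_3 = 16, a_4 = 14, a_5 = 24, a_6 = 21, a_7 = 36, a_8 = 8, a_9 = 7, a_{10} = 12, a_{11} = 34, a_{12} = 18, a_{13} = 4, a_{14} = 27, a_{15} = 6, a_{16} = 17, a_{17} = 9, a_{18} = 2, a_{19} = 37, a_{20} = 3, a_{21} = 32, a_{22} = 28, a_{23} = 1.
Since a_{23} = a_0 = 1, the sequence is periodic with period 23.
(369 - 0) mod 23 = 1, so a_{369} = a_1 = 42.

42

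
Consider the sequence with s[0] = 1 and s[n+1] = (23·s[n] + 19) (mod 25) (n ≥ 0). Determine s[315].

s[0] = 1, s[1] = 17, s[2] = 10, s[3] = 24, s[4] = 21, s[5] = 2, s[6] = 15, s[7] = 14, s[8] = 16, s[9] = 12, s[10] = 20, s[11] = 4, s[12] = 11, s[13] = 22, s[14] = 0, s[15] = 19, s[16] = 6, s[17] = 7, s[18] = 5, s[19] = 9, s[20] = 1.
The sequence repeats with period 20.
So s[315] = s[0 + ((315-0) mod 20)] = s[15] = 19.

19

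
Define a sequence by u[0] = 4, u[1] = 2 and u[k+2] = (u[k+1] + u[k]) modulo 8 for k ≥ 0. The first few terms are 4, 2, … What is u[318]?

Listing terms: u[0] = 4, u[1] = 2, u[2] = 6, u[3] = 0, u[4] = 6, u[5] = 6, u[6] = 4, u[7] = 2.
The sequence repeats with period 6.
(318 - 0) mod 6 = 0, so u[318] = u[0] = 4.

4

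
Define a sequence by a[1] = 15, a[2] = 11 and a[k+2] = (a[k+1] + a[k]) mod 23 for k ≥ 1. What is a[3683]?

12

Listing terms: a[1] = 15, a[2] = 11, a[3] = 3, a[4] = 14, a[5] = 17, a[6] = 8, a[7] = 2, a[8] = 10, a[9] = 12, a[10] = 22, a[11] = 11, a[12] = 10, a[13] = 21, a[14] = 8, a[15] = 6, a[16] = 14, a[17] = 20, a[18] = 11, a[19] = 8, a[20] = 19, a[21] = 4, a[22] = 0, a[23] = 4, a[24] = 4, a[25] = 8, a[26] = 12, a[27] = 20, a[28] = 9, a[29] = 6, a[30] = 15, a[31] = 21, a[32] = 13, a[33] = 11, a[34] = 1, a[35] = 12, a[36] = 13, a[37] = 2, a[38] = 15, a[39] = 17, a[40] = 9, a[41] = 3, a[42] = 12, a[43] = 15, a[44] = 4, a[45] = 19, a[46] = 0, a[47] = 19, a[48] = 19, a[49] = 15, a[50] = 11.
Since (a[49], a[50]) = (a[1], a[2]) = (15, 11) (two consecutive terms determine the rest), the sequence is periodic with period 48.
(3683 - 1) mod 48 = 34, so a[3683] = a[35] = 12.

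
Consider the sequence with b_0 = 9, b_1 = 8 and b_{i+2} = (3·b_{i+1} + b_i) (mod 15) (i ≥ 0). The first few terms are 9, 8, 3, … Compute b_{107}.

11

We have b_0 = 9, b_1 = 8, b_2 = 3, b_3 = 2, b_4 = 9, b_5 = 14, b_6 = 6, b_7 = 2, b_8 = 12, b_9 = 8, b_{10} = 6, b_{11} = 11, b_{12} = 9, b_{13} = 8.
Since (b_{12}, b_{13}) = (b_0, b_1) = (9, 8) (two consecutive terms determine the rest), the sequence is periodic with period 12.
(107 - 0) mod 12 = 11, so b_{107} = b_{11} = 11.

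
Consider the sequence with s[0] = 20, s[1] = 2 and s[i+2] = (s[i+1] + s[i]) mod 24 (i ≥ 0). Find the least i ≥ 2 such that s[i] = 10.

We have s[0] = 20, s[1] = 2, s[2] = 22, s[3] = 0, s[4] = 22, s[5] = 22, s[6] = 20, s[7] = 18, s[8] = 14, s[9] = 8, s[10] = 22, s[11] = 6, s[12] = 4, s[13] = 10, s[14] = 14, s[15] = 0, s[16] = 14, s[17] = 14, s[18] = 4, s[19] = 18, s[20] = 22, s[21] = 16, s[22] = 14, s[23] = 6, s[24] = 20, s[25] = 2.
Since (s[24], s[25]) = (s[0], s[1]) = (20, 2) (two consecutive terms determine the rest), the sequence is periodic with period 24.
The value 10 first appears (with i ≥ 2) at s[13].

13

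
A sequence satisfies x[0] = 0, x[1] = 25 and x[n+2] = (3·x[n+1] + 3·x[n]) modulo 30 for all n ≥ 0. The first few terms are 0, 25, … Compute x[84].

x[0] = 0, x[1] = 25, x[2] = 15, x[3] = 0, x[4] = 15, x[5] = 15, x[6] = 0.
Since (x[5], x[6]) = (x[2], x[3]) = (15, 0) (two consecutive terms determine the rest), the sequence is eventually periodic: after a pre-period of length 2 it cycles with period 3.
For n ≥ 2, x[n] depends only on (n - 2) mod 3. (84 - 2) mod 3 = 1, so x[84] = x[3] = 0.

0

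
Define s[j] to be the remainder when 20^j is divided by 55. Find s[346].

20

Computing terms: s[1] = 20; s[2] = 15; s[3] = 25; s[4] = 5; s[5] = 45; s[6] = 20.
The sequence repeats with period 5.
So s[346] = s[1 + ((346-1) mod 5)] = s[1] = 20.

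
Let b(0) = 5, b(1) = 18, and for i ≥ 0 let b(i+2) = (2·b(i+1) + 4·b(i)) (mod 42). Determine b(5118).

22

We have b(0) = 5; b(1) = 18; b(2) = 14; b(3) = 16; b(4) = 4; b(5) = 30; b(6) = 34; b(7) = 20; b(8) = 8; b(9) = 12; b(10) = 14; b(11) = 34; b(12) = 40; b(13) = 6; b(14) = 4; b(15) = 32; b(16) = 38; b(17) = 36; b(18) = 14; b(19) = 4; b(20) = 22; b(21) = 18; b(22) = 40; b(23) = 26; b(24) = 2; b(25) = 24; b(26) = 14; b(27) = 40; b(28) = 10; b(29) = 12; b(30) = 22; b(31) = 8; b(32) = 20; b(33) = 30; b(34) = 14; b(35) = 22; b(36) = 16; b(37) = 36; b(38) = 10; b(39) = 38; b(40) = 32; b(41) = 6; b(42) = 14; b(43) = 10; b(44) = 34; b(45) = 24; b(46) = 16; b(47) = 2; b(48) = 26; b(49) = 18; b(50) = 14.
Since (b(49), b(50)) = (b(1), b(2)) = (18, 14) (two consecutive terms determine the rest), the sequence is eventually periodic: after a pre-period of length 1 it cycles with period 48.
For i ≥ 1, b(i) depends only on (i - 1) mod 48. (5118 - 1) mod 48 = 29, so b(5118) = b(30) = 22.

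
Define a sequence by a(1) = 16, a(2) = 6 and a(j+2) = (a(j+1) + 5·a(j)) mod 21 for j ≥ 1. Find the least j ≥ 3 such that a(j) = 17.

Listing terms: a(1) = 16; a(2) = 6; a(3) = 2; a(4) = 11; a(5) = 0; a(6) = 13; a(7) = 13; a(8) = 15; a(9) = 17; a(10) = 8; a(11) = 9; a(12) = 7; a(13) = 10; a(14) = 3; a(15) = 11; a(16) = 5; a(17) = 18; a(18) = 1; a(19) = 7; a(20) = 12; a(21) = 5; a(22) = 2; a(23) = 6; a(24) = 16; a(25) = 4; a(26) = 0; a(27) = 20; a(28) = 20; a(29) = 15; a(30) = 10; a(31) = 1; a(32) = 9; a(33) = 14; a(34) = 17; a(35) = 3; a(36) = 4; a(37) = 19; a(38) = 18; a(39) = 8; a(40) = 14; a(41) = 12; a(42) = 19; a(43) = 16; a(44) = 6.
Since (a(43), a(44)) = (a(1), a(2)) = (16, 6) (two consecutive terms determine the rest), the sequence is periodic with period 42.
The value 17 first appears (with j ≥ 3) at a(9).

9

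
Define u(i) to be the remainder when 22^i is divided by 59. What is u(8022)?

u(1) = 22, u(2) = 12, u(3) = 28, u(4) = 26, u(5) = 41, u(6) = 17, u(7) = 20, u(8) = 27, u(9) = 4, u(10) = 29, u(11) = 48, u(12) = 53, u(13) = 45, u(14) = 46, u(15) = 9, u(16) = 21, u(17) = 49, u(18) = 16, u(19) = 57, u(20) = 15, u(21) = 35, u(22) = 3, u(23) = 7, u(24) = 36, u(25) = 25, u(26) = 19, u(27) = 5, u(28) = 51, u(29) = 1, u(30) = 22.
Since u(30) = u(1) = 22, the sequence is periodic with period 29.
So u(8022) = u(1 + ((8022-1) mod 29)) = u(18) = 16.

16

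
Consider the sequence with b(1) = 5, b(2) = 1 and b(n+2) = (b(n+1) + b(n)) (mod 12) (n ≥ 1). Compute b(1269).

Listing terms: b(1) = 5, b(2) = 1, b(3) = 6, b(4) = 7, b(5) = 1, b(6) = 8, b(7) = 9, b(8) = 5, b(9) = 2, b(10) = 7, b(11) = 9, b(12) = 4, b(13) = 1, b(14) = 5, b(15) = 6, b(16) = 11, b(17) = 5, b(18) = 4, b(19) = 9, b(20) = 1, b(21) = 10, b(22) = 11, b(23) = 9, b(24) = 8, b(25) = 5, b(26) = 1.
The sequence repeats with period 24.
(1269 - 1) mod 24 = 20, so b(1269) = b(21) = 10.

10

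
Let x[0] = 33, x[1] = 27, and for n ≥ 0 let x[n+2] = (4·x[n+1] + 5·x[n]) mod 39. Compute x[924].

33

x[0] = 33,  x[1] = 27,  x[2] = 0,  x[3] = 18,  x[4] = 33,  x[5] = 27.
The sequence repeats with period 4.
(924 - 0) mod 4 = 0, so x[924] = x[0] = 33.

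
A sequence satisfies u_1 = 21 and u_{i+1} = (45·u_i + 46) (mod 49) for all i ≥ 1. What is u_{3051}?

Computing terms: u_1 = 21,  u_2 = 11,  u_3 = 2,  u_4 = 38,  u_5 = 41,  u_6 = 29,  u_7 = 28,  u_8 = 32,  u_9 = 16,  u_{10} = 31,  u_{11} = 20,  u_{12} = 15,  u_{13} = 35,  u_{14} = 4,  u_{15} = 30,  u_{16} = 24,  u_{17} = 48,  u_{18} = 1,  u_{19} = 42,  u_{20} = 25,  u_{21} = 44,  u_{22} = 17,  u_{23} = 27,  u_{24} = 36,  u_{25} = 0,  u_{26} = 46,  u_{27} = 9,  u_{28} = 10,  u_{29} = 6,  u_{30} = 22,  u_{31} = 7,  u_{32} = 18,  u_{33} = 23,  u_{34} = 3,  u_{35} = 34,  u_{36} = 8,  u_{37} = 14,  u_{38} = 39,  u_{39} = 37,  u_{40} = 45,  u_{41} = 13,  u_{42} = 43,  u_{43} = 21.
The sequence repeats with period 42.
(3051 - 1) mod 42 = 26, so u_{3051} = u_{27} = 9.

9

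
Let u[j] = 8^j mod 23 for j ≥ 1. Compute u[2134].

1

u[1] = 8,  u[2] = 18,  u[3] = 6,  u[4] = 2,  u[5] = 16,  u[6] = 13,  u[7] = 12,  u[8] = 4,  u[9] = 9,  u[10] = 3,  u[11] = 1,  u[12] = 8.
Since u[12] = u[1] = 8, the sequence is periodic with period 11.
(2134 - 1) mod 11 = 10, so u[2134] = u[11] = 1.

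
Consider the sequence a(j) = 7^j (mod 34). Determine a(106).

We have a(1) = 7,  a(2) = 15,  a(3) = 3,  a(4) = 21,  a(5) = 11,  a(6) = 9,  a(7) = 29,  a(8) = 33,  a(9) = 27,  a(10) = 19,  a(11) = 31,  a(12) = 13,  a(13) = 23,  a(14) = 25,  a(15) = 5,  a(16) = 1,  a(17) = 7.
Since a(17) = a(1) = 7, the sequence is periodic with period 16.
(106 - 1) mod 16 = 9, so a(106) = a(10) = 19.

19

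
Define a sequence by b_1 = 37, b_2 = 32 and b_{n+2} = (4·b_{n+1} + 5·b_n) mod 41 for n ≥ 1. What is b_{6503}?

Listing terms: b_1 = 37,  b_2 = 32,  b_3 = 26,  b_4 = 18,  b_5 = 38,  b_6 = 37,  b_7 = 10,  b_8 = 20,  b_9 = 7,  b_{10} = 5,  b_{11} = 14,  b_{12} = 40,  b_{13} = 25,  b_{14} = 13,  b_{15} = 13,  b_{16} = 35,  b_{17} = 0,  b_{18} = 11,  b_{19} = 3,  b_{20} = 26,  b_{21} = 37,  b_{22} = 32.
Since (b_{21}, b_{22}) = (b_1, b_2) = (37, 32) (two consecutive terms determine the rest), the sequence is periodic with period 20.
(6503 - 1) mod 20 = 2, so b_{6503} = b_3 = 26.

26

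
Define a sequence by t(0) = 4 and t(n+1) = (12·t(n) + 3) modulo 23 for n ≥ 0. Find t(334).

t(0) = 4, t(1) = 5, t(2) = 17, t(3) = 0, t(4) = 3, t(5) = 16, t(6) = 11, t(7) = 20, t(8) = 13, t(9) = 21, t(10) = 2, t(11) = 4.
The sequence repeats with period 11.
(334 - 0) mod 11 = 4, so t(334) = t(4) = 3.

3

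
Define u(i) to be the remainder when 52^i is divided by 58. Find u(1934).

u(0) = 1,  u(1) = 52,  u(2) = 36,  u(3) = 16,  u(4) = 20,  u(5) = 54,  u(6) = 24,  u(7) = 30,  u(8) = 52.
Since u(8) = u(1) = 52, the sequence is eventually periodic: after a pre-period of length 1 it cycles with period 7.
For i ≥ 1, u(i) depends only on (i - 1) mod 7. (1934 - 1) mod 7 = 1, so u(1934) = u(2) = 36.

36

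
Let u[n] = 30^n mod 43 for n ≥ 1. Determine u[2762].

u[1] = 30, u[2] = 40, u[3] = 39, u[4] = 9, u[5] = 12, u[6] = 16, u[7] = 7, u[8] = 38, u[9] = 22, u[10] = 15, u[11] = 20, u[12] = 41, u[13] = 26, u[14] = 6, u[15] = 8, u[16] = 25, u[17] = 19, u[18] = 11, u[19] = 29, u[20] = 10, u[21] = 42, u[22] = 13, u[23] = 3, u[24] = 4, u[25] = 34, u[26] = 31, u[27] = 27, u[28] = 36, u[29] = 5, u[30] = 21, u[31] = 28, u[32] = 23, u[33] = 2, u[34] = 17, u[35] = 37, u[36] = 35, u[37] = 18, u[38] = 24, u[39] = 32, u[40] = 14, u[41] = 33, u[42] = 1, u[43] = 30.
The sequence repeats with period 42.
(2762 - 1) mod 42 = 31, so u[2762] = u[32] = 23.

23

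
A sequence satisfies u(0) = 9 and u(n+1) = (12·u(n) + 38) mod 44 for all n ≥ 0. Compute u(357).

We have u(0) = 9,  u(1) = 14,  u(2) = 30,  u(3) = 2,  u(4) = 18,  u(5) = 34,  u(6) = 6,  u(7) = 22,  u(8) = 38,  u(9) = 10,  u(10) = 26,  u(11) = 42,  u(12) = 14.
Since u(12) = u(1) = 14, the sequence is eventually periodic: after a pre-period of length 1 it cycles with period 11.
For n ≥ 1, u(n) depends only on (n - 1) mod 11. (357 - 1) mod 11 = 4, so u(357) = u(5) = 34.

34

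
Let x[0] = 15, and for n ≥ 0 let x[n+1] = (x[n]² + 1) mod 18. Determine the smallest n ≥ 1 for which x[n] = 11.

Computing terms: x[0] = 15, x[1] = 10, x[2] = 11, x[3] = 14, x[4] = 17, x[5] = 2, x[6] = 5, x[7] = 8, x[8] = 11.
Since x[8] = x[2] = 11, the sequence is eventually periodic: after a pre-period of length 2 it cycles with period 6.
The value 11 first appears (with n ≥ 1) at x[2].

2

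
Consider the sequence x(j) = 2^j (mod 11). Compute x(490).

We have x(1) = 2,  x(2) = 4,  x(3) = 8,  x(4) = 5,  x(5) = 10,  x(6) = 9,  x(7) = 7,  x(8) = 3,  x(9) = 6,  x(10) = 1,  x(11) = 2.
The sequence repeats with period 10.
So x(490) = x(1 + ((490-1) mod 10)) = x(10) = 1.

1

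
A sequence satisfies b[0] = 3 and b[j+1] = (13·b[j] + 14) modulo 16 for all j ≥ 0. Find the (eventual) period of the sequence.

8

Listing terms: b[0] = 3; b[1] = 5; b[2] = 15; b[3] = 1; b[4] = 11; b[5] = 13; b[6] = 7; b[7] = 9; b[8] = 3.
The sequence repeats with period 8.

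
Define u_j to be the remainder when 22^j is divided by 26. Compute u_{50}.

Listing terms: u_0 = 1, u_1 = 22, u_2 = 16, u_3 = 14, u_4 = 22.
Since u_4 = u_1 = 22, the sequence is eventually periodic: after a pre-period of length 1 it cycles with period 3.
For j ≥ 1, u_j depends only on (j - 1) mod 3. (50 - 1) mod 3 = 1, so u_{50} = u_2 = 16.

16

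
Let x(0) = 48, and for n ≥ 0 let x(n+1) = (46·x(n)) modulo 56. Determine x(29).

x(0) = 48, x(1) = 24, x(2) = 40, x(3) = 48.
Since x(3) = x(0) = 48, the sequence is periodic with period 3.
So x(29) = x(0 + ((29-0) mod 3)) = x(2) = 40.

40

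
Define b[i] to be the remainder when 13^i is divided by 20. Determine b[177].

13

b[1] = 13,  b[2] = 9,  b[3] = 17,  b[4] = 1,  b[5] = 13.
The sequence repeats with period 4.
(177 - 1) mod 4 = 0, so b[177] = b[1] = 13.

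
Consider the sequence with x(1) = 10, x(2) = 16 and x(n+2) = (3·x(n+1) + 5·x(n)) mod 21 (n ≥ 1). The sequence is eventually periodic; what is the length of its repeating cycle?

Computing terms: x(1) = 10; x(2) = 16; x(3) = 14; x(4) = 17; x(5) = 16; x(6) = 7; x(7) = 17; x(8) = 2; x(9) = 7; x(10) = 10; x(11) = 2; x(12) = 14; x(13) = 10; x(14) = 16.
The sequence repeats with period 12.

12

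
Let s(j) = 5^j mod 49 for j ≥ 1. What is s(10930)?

23

Computing terms: s(1) = 5; s(2) = 25; s(3) = 27; s(4) = 37; s(5) = 38; s(6) = 43; s(7) = 19; s(8) = 46; s(9) = 34; s(10) = 23; s(11) = 17; s(12) = 36; s(13) = 33; s(14) = 18; s(15) = 41; s(16) = 9; s(17) = 45; s(18) = 29; s(19) = 47; s(20) = 39; s(21) = 48; s(22) = 44; s(23) = 24; s(24) = 22; s(25) = 12; s(26) = 11; s(27) = 6; s(28) = 30; s(29) = 3; s(30) = 15; s(31) = 26; s(32) = 32; s(33) = 13; s(34) = 16; s(35) = 31; s(36) = 8; s(37) = 40; s(38) = 4; s(39) = 20; s(40) = 2; s(41) = 10; s(42) = 1; s(43) = 5.
The sequence repeats with period 42.
(10930 - 1) mod 42 = 9, so s(10930) = s(10) = 23.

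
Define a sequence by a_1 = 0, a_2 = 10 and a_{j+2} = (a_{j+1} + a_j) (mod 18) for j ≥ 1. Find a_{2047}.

a_1 = 0, a_2 = 10, a_3 = 10, a_4 = 2, a_5 = 12, a_6 = 14, a_7 = 8, a_8 = 4, a_9 = 12, a_{10} = 16, a_{11} = 10, a_{12} = 8, a_{13} = 0, a_{14} = 8, a_{15} = 8, a_{16} = 16, a_{17} = 6, a_{18} = 4, a_{19} = 10, a_{20} = 14, a_{21} = 6, a_{22} = 2, a_{23} = 8, a_{24} = 10, a_{25} = 0, a_{26} = 10.
Since (a_{25}, a_{26}) = (a_1, a_2) = (0, 10) (two consecutive terms determine the rest), the sequence is periodic with period 24.
(2047 - 1) mod 24 = 6, so a_{2047} = a_7 = 8.

8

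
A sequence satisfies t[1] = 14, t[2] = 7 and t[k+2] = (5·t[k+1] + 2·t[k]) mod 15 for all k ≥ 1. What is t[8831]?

7

Computing terms: t[1] = 14, t[2] = 7, t[3] = 3, t[4] = 14, t[5] = 1, t[6] = 3, t[7] = 2, t[8] = 1, t[9] = 9, t[10] = 2, t[11] = 13, t[12] = 9, t[13] = 11, t[14] = 13, t[15] = 12, t[16] = 11, t[17] = 4, t[18] = 12, t[19] = 8, t[20] = 4, t[21] = 6, t[22] = 8, t[23] = 7, t[24] = 6, t[25] = 14, t[26] = 7.
Since (t[25], t[26]) = (t[1], t[2]) = (14, 7) (two consecutive terms determine the rest), the sequence is periodic with period 24.
(8831 - 1) mod 24 = 22, so t[8831] = t[23] = 7.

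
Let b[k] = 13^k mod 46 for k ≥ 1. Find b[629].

b[1] = 13,  b[2] = 31,  b[3] = 35,  b[4] = 41,  b[5] = 27,  b[6] = 29,  b[7] = 9,  b[8] = 25,  b[9] = 3,  b[10] = 39,  b[11] = 1,  b[12] = 13.
The sequence repeats with period 11.
So b[629] = b[1 + ((629-1) mod 11)] = b[2] = 31.

31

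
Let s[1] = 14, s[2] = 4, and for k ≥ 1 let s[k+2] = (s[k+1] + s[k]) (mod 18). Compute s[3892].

Computing terms: s[1] = 14, s[2] = 4, s[3] = 0, s[4] = 4, s[5] = 4, s[6] = 8, s[7] = 12, s[8] = 2, s[9] = 14, s[10] = 16, s[11] = 12, s[12] = 10, s[13] = 4, s[14] = 14, s[15] = 0, s[16] = 14, s[17] = 14, s[18] = 10, s[19] = 6, s[20] = 16, s[21] = 4, s[22] = 2, s[23] = 6, s[24] = 8, s[25] = 14, s[26] = 4.
Since (s[25], s[26]) = (s[1], s[2]) = (14, 4) (two consecutive terms determine the rest), the sequence is periodic with period 24.
(3892 - 1) mod 24 = 3, so s[3892] = s[4] = 4.

4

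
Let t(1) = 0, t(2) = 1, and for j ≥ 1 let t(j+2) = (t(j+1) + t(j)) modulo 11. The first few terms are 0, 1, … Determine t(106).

Listing terms: t(1) = 0; t(2) = 1; t(3) = 1; t(4) = 2; t(5) = 3; t(6) = 5; t(7) = 8; t(8) = 2; t(9) = 10; t(10) = 1; t(11) = 0; t(12) = 1.
Since (t(11), t(12)) = (t(1), t(2)) = (0, 1) (two consecutive terms determine the rest), the sequence is periodic with period 10.
(106 - 1) mod 10 = 5, so t(106) = t(6) = 5.

5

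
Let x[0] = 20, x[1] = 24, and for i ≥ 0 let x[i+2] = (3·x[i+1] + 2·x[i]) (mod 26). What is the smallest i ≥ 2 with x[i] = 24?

x[0] = 20, x[1] = 24, x[2] = 8, x[3] = 20, x[4] = 24.
The sequence repeats with period 3.
The value 24 next appears (with i ≥ 2) at x[4].

4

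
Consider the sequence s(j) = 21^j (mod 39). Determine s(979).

18

Listing terms: s(1) = 21, s(2) = 12, s(3) = 18, s(4) = 27, s(5) = 21.
The sequence repeats with period 4.
So s(979) = s(1 + ((979-1) mod 4)) = s(3) = 18.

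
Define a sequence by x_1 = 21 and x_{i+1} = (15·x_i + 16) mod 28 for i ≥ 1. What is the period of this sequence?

14

Listing terms: x_1 = 21; x_2 = 23; x_3 = 25; x_4 = 27; x_5 = 1; x_6 = 3; x_7 = 5; x_8 = 7; x_9 = 9; x_{10} = 11; x_{11} = 13; x_{12} = 15; x_{13} = 17; x_{14} = 19; x_{15} = 21.
Since x_{15} = x_1 = 21, the sequence is periodic with period 14.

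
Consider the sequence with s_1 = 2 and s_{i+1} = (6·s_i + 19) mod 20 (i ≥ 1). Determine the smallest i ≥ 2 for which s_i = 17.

6

s_1 = 2, s_2 = 11, s_3 = 5, s_4 = 9, s_5 = 13, s_6 = 17, s_7 = 1, s_8 = 5.
Since s_8 = s_3 = 5, the sequence is eventually periodic: after a pre-period of length 2 it cycles with period 5.
The value 17 first appears (with i ≥ 2) at s_6.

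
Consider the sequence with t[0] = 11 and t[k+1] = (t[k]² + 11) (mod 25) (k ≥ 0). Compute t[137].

10

We have t[0] = 11, t[1] = 7, t[2] = 10, t[3] = 11.
The sequence repeats with period 3.
(137 - 0) mod 3 = 2, so t[137] = t[2] = 10.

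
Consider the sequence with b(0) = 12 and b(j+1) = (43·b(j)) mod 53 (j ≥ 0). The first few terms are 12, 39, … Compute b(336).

51

Listing terms: b(0) = 12,  b(1) = 39,  b(2) = 34,  b(3) = 31,  b(4) = 8,  b(5) = 26,  b(6) = 5,  b(7) = 3,  b(8) = 23,  b(9) = 35,  b(10) = 21,  b(11) = 2,  b(12) = 33,  b(13) = 41,  b(14) = 14,  b(15) = 19,  b(16) = 22,  b(17) = 45,  b(18) = 27,  b(19) = 48,  b(20) = 50,  b(21) = 30,  b(22) = 18,  b(23) = 32,  b(24) = 51,  b(25) = 20,  b(26) = 12.
The sequence repeats with period 26.
So b(336) = b(0 + ((336-0) mod 26)) = b(24) = 51.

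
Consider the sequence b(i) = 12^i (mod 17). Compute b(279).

7

Listing terms: b(0) = 1, b(1) = 12, b(2) = 8, b(3) = 11, b(4) = 13, b(5) = 3, b(6) = 2, b(7) = 7, b(8) = 16, b(9) = 5, b(10) = 9, b(11) = 6, b(12) = 4, b(13) = 14, b(14) = 15, b(15) = 10, b(16) = 1.
The sequence repeats with period 16.
(279 - 0) mod 16 = 7, so b(279) = b(7) = 7.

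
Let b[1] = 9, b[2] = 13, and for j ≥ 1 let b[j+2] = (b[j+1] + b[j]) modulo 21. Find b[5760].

4

Computing terms: b[1] = 9,  b[2] = 13,  b[3] = 1,  b[4] = 14,  b[5] = 15,  b[6] = 8,  b[7] = 2,  b[8] = 10,  b[9] = 12,  b[10] = 1,  b[11] = 13,  b[12] = 14,  b[13] = 6,  b[14] = 20,  b[15] = 5,  b[16] = 4,  b[17] = 9,  b[18] = 13.
The sequence repeats with period 16.
(5760 - 1) mod 16 = 15, so b[5760] = b[16] = 4.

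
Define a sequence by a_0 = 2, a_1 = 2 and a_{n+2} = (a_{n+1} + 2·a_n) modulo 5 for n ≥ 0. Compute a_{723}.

0

Listing terms: a_0 = 2; a_1 = 2; a_2 = 1; a_3 = 0; a_4 = 2; a_5 = 2.
The sequence repeats with period 4.
(723 - 0) mod 4 = 3, so a_{723} = a_3 = 0.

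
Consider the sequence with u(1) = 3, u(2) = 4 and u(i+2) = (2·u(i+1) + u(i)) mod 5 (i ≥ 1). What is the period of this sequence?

Computing terms: u(1) = 3, u(2) = 4, u(3) = 1, u(4) = 1, u(5) = 3, u(6) = 2, u(7) = 2, u(8) = 1, u(9) = 4, u(10) = 4, u(11) = 2, u(12) = 3, u(13) = 3, u(14) = 4.
The sequence repeats with period 12.

12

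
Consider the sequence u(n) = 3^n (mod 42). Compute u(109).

Computing terms: u(0) = 1, u(1) = 3, u(2) = 9, u(3) = 27, u(4) = 39, u(5) = 33, u(6) = 15, u(7) = 3.
Since u(7) = u(1) = 3, the sequence is eventually periodic: after a pre-period of length 1 it cycles with period 6.
For n ≥ 1, u(n) depends only on (n - 1) mod 6. (109 - 1) mod 6 = 0, so u(109) = u(1) = 3.

3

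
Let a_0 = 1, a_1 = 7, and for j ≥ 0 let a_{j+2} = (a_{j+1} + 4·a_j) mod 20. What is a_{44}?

Computing terms: a_0 = 1; a_1 = 7; a_2 = 11; a_3 = 19; a_4 = 3; a_5 = 19; a_6 = 11; a_7 = 7; a_8 = 11.
Since (a_7, a_8) = (a_1, a_2) = (7, 11) (two consecutive terms determine the rest), the sequence is eventually periodic: after a pre-period of length 1 it cycles with period 6.
For j ≥ 1, a_j depends only on (j - 1) mod 6. (44 - 1) mod 6 = 1, so a_{44} = a_2 = 11.

11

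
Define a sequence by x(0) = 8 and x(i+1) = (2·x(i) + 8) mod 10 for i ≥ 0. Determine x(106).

6

Computing terms: x(0) = 8, x(1) = 4, x(2) = 6, x(3) = 0, x(4) = 8.
Since x(4) = x(0) = 8, the sequence is periodic with period 4.
(106 - 0) mod 4 = 2, so x(106) = x(2) = 6.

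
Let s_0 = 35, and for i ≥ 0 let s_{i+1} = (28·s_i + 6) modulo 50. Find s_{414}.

44

s_0 = 35, s_1 = 36, s_2 = 14, s_3 = 48, s_4 = 0, s_5 = 6, s_6 = 24, s_7 = 28, s_8 = 40, s_9 = 26, s_{10} = 34, s_{11} = 8, s_{12} = 30, s_{13} = 46, s_{14} = 44, s_{15} = 38, s_{16} = 20, s_{17} = 16, s_{18} = 4, s_{19} = 18, s_{20} = 10, s_{21} = 36.
Since s_{21} = s_1 = 36, the sequence is eventually periodic: after a pre-period of length 1 it cycles with period 20.
For i ≥ 1, s_i depends only on (i - 1) mod 20. (414 - 1) mod 20 = 13, so s_{414} = s_{14} = 44.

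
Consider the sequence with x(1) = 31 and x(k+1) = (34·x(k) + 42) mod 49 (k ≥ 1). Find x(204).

Listing terms: x(1) = 31,  x(2) = 18,  x(3) = 17,  x(4) = 32,  x(5) = 3,  x(6) = 46,  x(7) = 38,  x(8) = 11,  x(9) = 24,  x(10) = 25,  x(11) = 10,  x(12) = 39,  x(13) = 45,  x(14) = 4,  x(15) = 31.
Since x(15) = x(1) = 31, the sequence is periodic with period 14.
(204 - 1) mod 14 = 7, so x(204) = x(8) = 11.

11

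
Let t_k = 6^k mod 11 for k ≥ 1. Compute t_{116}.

t_1 = 6; t_2 = 3; t_3 = 7; t_4 = 9; t_5 = 10; t_6 = 5; t_7 = 8; t_8 = 4; t_9 = 2; t_{10} = 1; t_{11} = 6.
Since t_{11} = t_1 = 6, the sequence is periodic with period 10.
(116 - 1) mod 10 = 5, so t_{116} = t_6 = 5.

5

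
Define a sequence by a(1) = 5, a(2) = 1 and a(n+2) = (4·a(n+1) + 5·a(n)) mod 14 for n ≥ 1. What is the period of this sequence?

6

Computing terms: a(1) = 5; a(2) = 1; a(3) = 1; a(4) = 9; a(5) = 13; a(6) = 13; a(7) = 5; a(8) = 1.
The sequence repeats with period 6.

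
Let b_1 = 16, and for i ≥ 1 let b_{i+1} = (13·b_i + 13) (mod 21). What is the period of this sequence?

We have b_1 = 16; b_2 = 11; b_3 = 9; b_4 = 4; b_5 = 2; b_6 = 18; b_7 = 16.
Since b_7 = b_1 = 16, the sequence is periodic with period 6.

6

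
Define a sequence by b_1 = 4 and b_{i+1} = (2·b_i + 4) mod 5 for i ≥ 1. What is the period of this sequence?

Listing terms: b_1 = 4,  b_2 = 2,  b_3 = 3,  b_4 = 0,  b_5 = 4.
The sequence repeats with period 4.

4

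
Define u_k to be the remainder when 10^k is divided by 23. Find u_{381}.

14

Computing terms: u_0 = 1; u_1 = 10; u_2 = 8; u_3 = 11; u_4 = 18; u_5 = 19; u_6 = 6; u_7 = 14; u_8 = 2; u_9 = 20; u_{10} = 16; u_{11} = 22; u_{12} = 13; u_{13} = 15; u_{14} = 12; u_{15} = 5; u_{16} = 4; u_{17} = 17; u_{18} = 9; u_{19} = 21; u_{20} = 3; u_{21} = 7; u_{22} = 1.
The sequence repeats with period 22.
(381 - 0) mod 22 = 7, so u_{381} = u_7 = 14.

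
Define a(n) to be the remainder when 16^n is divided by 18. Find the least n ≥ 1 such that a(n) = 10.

3

We have a(0) = 1; a(1) = 16; a(2) = 4; a(3) = 10; a(4) = 16.
Since a(4) = a(1) = 16, the sequence is eventually periodic: after a pre-period of length 1 it cycles with period 3.
The value 10 first appears (with n ≥ 1) at a(3).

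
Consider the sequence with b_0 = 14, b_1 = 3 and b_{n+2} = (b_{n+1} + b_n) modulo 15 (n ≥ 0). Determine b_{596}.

b_0 = 14,  b_1 = 3,  b_2 = 2,  b_3 = 5,  b_4 = 7,  b_5 = 12,  b_6 = 4,  b_7 = 1,  b_8 = 5,  b_9 = 6,  b_{10} = 11,  b_{11} = 2,  b_{12} = 13,  b_{13} = 0,  b_{14} = 13,  b_{15} = 13,  b_{16} = 11,  b_{17} = 9,  b_{18} = 5,  b_{19} = 14,  b_{20} = 4,  b_{21} = 3,  b_{22} = 7,  b_{23} = 10,  b_{24} = 2,  b_{25} = 12,  b_{26} = 14,  b_{27} = 11,  b_{28} = 10,  b_{29} = 6,  b_{30} = 1,  b_{31} = 7,  b_{32} = 8,  b_{33} = 0,  b_{34} = 8,  b_{35} = 8,  b_{36} = 1,  b_{37} = 9,  b_{38} = 10,  b_{39} = 4,  b_{40} = 14,  b_{41} = 3.
Since (b_{40}, b_{41}) = (b_0, b_1) = (14, 3) (two consecutive terms determine the rest), the sequence is periodic with period 40.
(596 - 0) mod 40 = 36, so b_{596} = b_{36} = 1.

1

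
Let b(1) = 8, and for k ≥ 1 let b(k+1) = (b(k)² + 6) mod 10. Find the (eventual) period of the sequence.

3

Listing terms: b(1) = 8,  b(2) = 0,  b(3) = 6,  b(4) = 2,  b(5) = 0.
Since b(5) = b(2) = 0, the sequence is eventually periodic: after a pre-period of length 1 it cycles with period 3.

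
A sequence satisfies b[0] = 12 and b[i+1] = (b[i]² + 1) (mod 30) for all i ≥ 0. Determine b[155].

b[0] = 12, b[1] = 25, b[2] = 26, b[3] = 17, b[4] = 20, b[5] = 11, b[6] = 2, b[7] = 5, b[8] = 26.
Since b[8] = b[2] = 26, the sequence is eventually periodic: after a pre-period of length 2 it cycles with period 6.
For i ≥ 2, b[i] depends only on (i - 2) mod 6. (155 - 2) mod 6 = 3, so b[155] = b[5] = 11.

11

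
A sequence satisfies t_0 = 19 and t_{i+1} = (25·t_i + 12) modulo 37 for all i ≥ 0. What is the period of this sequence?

18

We have t_0 = 19, t_1 = 6, t_2 = 14, t_3 = 29, t_4 = 34, t_5 = 11, t_6 = 28, t_7 = 9, t_8 = 15, t_9 = 17, t_{10} = 30, t_{11} = 22, t_{12} = 7, t_{13} = 2, t_{14} = 25, t_{15} = 8, t_{16} = 27, t_{17} = 21, t_{18} = 19.
The sequence repeats with period 18.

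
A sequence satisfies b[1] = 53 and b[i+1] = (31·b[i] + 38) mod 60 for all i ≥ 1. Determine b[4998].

9

b[1] = 53; b[2] = 1; b[3] = 9; b[4] = 17; b[5] = 25; b[6] = 33; b[7] = 41; b[8] = 49; b[9] = 57; b[10] = 5; b[11] = 13; b[12] = 21; b[13] = 29; b[14] = 37; b[15] = 45; b[16] = 53.
Since b[16] = b[1] = 53, the sequence is periodic with period 15.
So b[4998] = b[1 + ((4998-1) mod 15)] = b[3] = 9.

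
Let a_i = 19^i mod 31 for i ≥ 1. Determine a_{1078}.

a_1 = 19; a_2 = 20; a_3 = 8; a_4 = 28; a_5 = 5; a_6 = 2; a_7 = 7; a_8 = 9; a_9 = 16; a_{10} = 25; a_{11} = 10; a_{12} = 4; a_{13} = 14; a_{14} = 18; a_{15} = 1; a_{16} = 19.
Since a_{16} = a_1 = 19, the sequence is periodic with period 15.
(1078 - 1) mod 15 = 12, so a_{1078} = a_{13} = 14.

14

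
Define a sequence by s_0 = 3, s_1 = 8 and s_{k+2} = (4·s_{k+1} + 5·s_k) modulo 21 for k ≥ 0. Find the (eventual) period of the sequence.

6

s_0 = 3,  s_1 = 8,  s_2 = 5,  s_3 = 18,  s_4 = 13,  s_5 = 16,  s_6 = 3,  s_7 = 8.
The sequence repeats with period 6.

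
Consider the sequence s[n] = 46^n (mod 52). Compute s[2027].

s[0] = 1; s[1] = 46; s[2] = 36; s[3] = 44; s[4] = 48; s[5] = 24; s[6] = 12; s[7] = 32; s[8] = 16; s[9] = 8; s[10] = 4; s[11] = 28; s[12] = 40; s[13] = 20; s[14] = 36.
Since s[14] = s[2] = 36, the sequence is eventually periodic: after a pre-period of length 2 it cycles with period 12.
For n ≥ 2, s[n] depends only on (n - 2) mod 12. (2027 - 2) mod 12 = 9, so s[2027] = s[11] = 28.

28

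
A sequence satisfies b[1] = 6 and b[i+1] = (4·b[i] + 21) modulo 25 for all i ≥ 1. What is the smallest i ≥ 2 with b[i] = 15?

b[1] = 6,  b[2] = 20,  b[3] = 1,  b[4] = 0,  b[5] = 21,  b[6] = 5,  b[7] = 16,  b[8] = 10,  b[9] = 11,  b[10] = 15,  b[11] = 6.
Since b[11] = b[1] = 6, the sequence is periodic with period 10.
The value 15 first appears (with i ≥ 2) at b[10].

10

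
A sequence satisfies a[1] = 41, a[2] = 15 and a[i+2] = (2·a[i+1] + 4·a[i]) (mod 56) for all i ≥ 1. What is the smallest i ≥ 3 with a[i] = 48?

Listing terms: a[1] = 41; a[2] = 15; a[3] = 26; a[4] = 0; a[5] = 48; a[6] = 40; a[7] = 48; a[8] = 32; a[9] = 32; a[10] = 24; a[11] = 8; a[12] = 0; a[13] = 32; a[14] = 8; a[15] = 32; a[16] = 40; a[17] = 40; a[18] = 16; a[19] = 24; a[20] = 0; a[21] = 40; a[22] = 24; a[23] = 40; a[24] = 8; a[25] = 8; a[26] = 48; a[27] = 16; a[28] = 0; a[29] = 8; a[30] = 16; a[31] = 8; a[32] = 24; a[33] = 24; a[34] = 32; a[35] = 48; a[36] = 0; a[37] = 24; a[38] = 48; a[39] = 24; a[40] = 16; a[41] = 16; a[42] = 40; a[43] = 32; a[44] = 0; a[45] = 16; a[46] = 32; a[47] = 16; a[48] = 48; a[49] = 48; a[50] = 8; a[51] = 40; a[52] = 0; a[53] = 48.
Since (a[52], a[53]) = (a[4], a[5]) = (0, 48) (two consecutive terms determine the rest), the sequence is eventually periodic: after a pre-period of length 3 it cycles with period 48.
The value 48 first appears (with i ≥ 3) at a[5].

5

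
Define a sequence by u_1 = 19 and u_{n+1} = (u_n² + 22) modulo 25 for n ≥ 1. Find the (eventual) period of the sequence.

Computing terms: u_1 = 19, u_2 = 8, u_3 = 11, u_4 = 18, u_5 = 21, u_6 = 13, u_7 = 16, u_8 = 3, u_9 = 6, u_{10} = 8.
Since u_{10} = u_2 = 8, the sequence is eventually periodic: after a pre-period of length 1 it cycles with period 8.

8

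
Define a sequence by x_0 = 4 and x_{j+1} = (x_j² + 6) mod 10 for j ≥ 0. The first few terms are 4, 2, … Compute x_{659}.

0

We have x_0 = 4,  x_1 = 2,  x_2 = 0,  x_3 = 6,  x_4 = 2.
Since x_4 = x_1 = 2, the sequence is eventually periodic: after a pre-period of length 1 it cycles with period 3.
For j ≥ 1, x_j depends only on (j - 1) mod 3. (659 - 1) mod 3 = 1, so x_{659} = x_2 = 0.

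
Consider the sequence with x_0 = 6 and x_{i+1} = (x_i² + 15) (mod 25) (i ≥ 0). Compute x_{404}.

Listing terms: x_0 = 6,  x_1 = 1,  x_2 = 16,  x_3 = 21,  x_4 = 6.
The sequence repeats with period 4.
(404 - 0) mod 4 = 0, so x_{404} = x_0 = 6.

6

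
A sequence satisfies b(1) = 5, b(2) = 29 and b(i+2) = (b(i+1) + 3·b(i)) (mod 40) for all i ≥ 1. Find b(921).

Computing terms: b(1) = 5; b(2) = 29; b(3) = 4; b(4) = 11; b(5) = 23; b(6) = 16; b(7) = 5; b(8) = 13; b(9) = 28; b(10) = 27; b(11) = 31; b(12) = 32; b(13) = 5; b(14) = 21; b(15) = 36; b(16) = 19; b(17) = 7; b(18) = 24; b(19) = 5; b(20) = 37; b(21) = 12; b(22) = 3; b(23) = 39; b(24) = 8; b(25) = 5; b(26) = 29.
Since (b(25), b(26)) = (b(1), b(2)) = (5, 29) (two consecutive terms determine the rest), the sequence is periodic with period 24.
(921 - 1) mod 24 = 8, so b(921) = b(9) = 28.

28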